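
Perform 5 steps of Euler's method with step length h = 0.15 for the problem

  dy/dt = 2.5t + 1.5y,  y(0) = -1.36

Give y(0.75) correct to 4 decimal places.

-3.0477

Euler: y_{n+1} = y_n + h·f(t_n, y_n).
t=0.000000, y=-1.360000: f=-2.040000 → y ← -1.360000 + 0.15·(-2.040000) = -1.666000
t=0.150000, y=-1.666000: f=-2.124000 → y ← -1.666000 + 0.15·(-2.124000) = -1.984600
t=0.300000, y=-1.984600: f=-2.226900 → y ← -1.984600 + 0.15·(-2.226900) = -2.318635
t=0.450000, y=-2.318635: f=-2.352952 → y ← -2.318635 + 0.15·(-2.352952) = -2.671578
t=0.600000, y=-2.671578: f=-2.507367 → y ← -2.671578 + 0.15·(-2.507367) = -3.047683
y(0.75) ≈ -3.0477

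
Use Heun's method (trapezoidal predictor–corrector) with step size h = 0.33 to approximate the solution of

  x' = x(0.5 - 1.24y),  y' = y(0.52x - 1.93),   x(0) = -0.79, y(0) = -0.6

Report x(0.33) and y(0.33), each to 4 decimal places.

Heun on (x,y): k1 = f(t_n, state_n); k2 = f(t_n + h, state_n + h·k1); state_{n+1} = state_n + (h/2)·(k1 + k2).
0.000000: (-0.790000, -0.600000)
  k1 = (-0.982760, 1.404480)
  predictor → (-1.114311, -0.136522)
  k2 = (-0.745793, 0.342593)
  → (-1.075211, -0.311733)
(x(0.33), y(0.33)) ≈ (-1.0752, -0.3117)

-1.0752, -0.3117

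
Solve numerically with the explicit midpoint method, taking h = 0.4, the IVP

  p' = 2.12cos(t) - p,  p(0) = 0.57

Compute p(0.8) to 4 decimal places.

1.2571

Midpoint: k1 = f(t_n, p_n); k2 = f(t_n + h/2, p_n + (h/2)·k1); p_{n+1} = p_n + h·k2.
t=0.000000, p=0.570000:
  k1 = f(0.000000, 0.570000) = 1.550000
  k2 = f(0.200000, 0.880000) = 1.197741
  p ← 0.570000 + 0.4·1.197741 = 1.049096
t=0.400000, p=1.049096:
  k1 = f(0.400000, 1.049096) = 0.903553
  k2 = f(0.600000, 1.229807) = 0.519904
  p ← 1.049096 + 0.4·0.519904 = 1.257058
p(0.8) ≈ 1.2571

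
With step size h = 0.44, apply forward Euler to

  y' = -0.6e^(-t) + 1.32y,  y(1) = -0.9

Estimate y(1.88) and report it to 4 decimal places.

Euler: y_{n+1} = y_n + h·f(t_n, y_n).
t=1.000000, y=-0.900000: f=-1.408728 → y ← -0.900000 + 0.44·(-1.408728) = -1.519840
t=1.440000, y=-1.519840: f=-2.148346 → y ← -1.519840 + 0.44·(-2.148346) = -2.465112
y(1.88) ≈ -2.4651

-2.4651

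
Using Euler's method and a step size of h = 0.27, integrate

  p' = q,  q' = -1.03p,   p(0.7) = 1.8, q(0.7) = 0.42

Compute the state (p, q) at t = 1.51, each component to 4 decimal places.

Euler on (p,q): p_{n+1} = p_n + h·p', q_{n+1} = q_n + h·q'.
0.700000: (1.800000, 0.420000); f=(0.420000, -1.854000) → (1.913400, -0.080580)
0.970000: (1.913400, -0.080580); f=(-0.080580, -1.970802) → (1.891643, -0.612697)
1.240000: (1.891643, -0.612697); f=(-0.612697, -1.948393) → (1.726215, -1.138763)
(p(1.51), q(1.51)) ≈ (1.7262, -1.1388)

1.7262, -1.1388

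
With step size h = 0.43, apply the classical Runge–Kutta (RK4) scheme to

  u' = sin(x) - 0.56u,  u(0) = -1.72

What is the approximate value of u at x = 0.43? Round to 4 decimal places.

RK4: k1 = f(x_n, u_n); k2 = f(x_n + h/2, u_n + (h/2)·k1); k3 = f(x_n + h/2, u_n + (h/2)·k2); k4 = f(x_n + h, u_n + h·k3); u_{n+1} = u_n + (h/6)·(k1 + 2k2 + 2k3 + k4).
x=0.000000, u=-1.720000:
  k1 = f(0.000000, -1.720000) = 0.963200
  k2 = f(0.215000, -1.512912) = 1.060578
  k3 = f(0.215000, -1.491976) = 1.048854
  k4 = f(0.430000, -1.268993) = 1.127507
  u ← -1.720000 + (0.43/6)·(k1 + 2k2 + 2k3 + k4) = -1.267814
u(0.43) ≈ -1.2678

-1.2678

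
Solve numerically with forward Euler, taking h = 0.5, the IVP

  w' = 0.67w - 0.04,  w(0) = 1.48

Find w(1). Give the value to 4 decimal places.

2.5910

Euler: w_{n+1} = w_n + h·f(t_n, w_n).
t=0.000000, w=1.480000: f=0.951600 → w ← 1.480000 + 0.5·0.951600 = 1.955800
t=0.500000, w=1.955800: f=1.270386 → w ← 1.955800 + 0.5·1.270386 = 2.590993
w(1) ≈ 2.5910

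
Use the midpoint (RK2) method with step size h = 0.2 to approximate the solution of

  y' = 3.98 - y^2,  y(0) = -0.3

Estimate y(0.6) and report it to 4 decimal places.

Midpoint: k1 = f(s_n, y_n); k2 = f(s_n + h/2, y_n + (h/2)·k1); y_{n+1} = y_n + h·k2.
s=0.000000, y=-0.300000:
  k1 = f(0.000000, -0.300000) = 3.890000
  k2 = f(0.100000, 0.089000) = 3.972079
  y ← -0.300000 + 0.2·3.972079 = 0.494416
s=0.200000, y=0.494416:
  k1 = f(0.200000, 0.494416) = 3.735553
  k2 = f(0.300000, 0.867971) = 3.226626
  y ← 0.494416 + 0.2·3.226626 = 1.139741
s=0.400000, y=1.139741:
  k1 = f(0.400000, 1.139741) = 2.680990
  k2 = f(0.500000, 1.407840) = 1.997986
  y ← 1.139741 + 0.2·1.997986 = 1.539338
y(0.6) ≈ 1.5393

1.5393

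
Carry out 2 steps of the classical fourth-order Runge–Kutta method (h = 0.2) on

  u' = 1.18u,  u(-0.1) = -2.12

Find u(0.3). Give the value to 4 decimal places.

-3.3987

RK4: k1 = f(t_n, u_n); k2 = f(t_n + h/2, u_n + (h/2)·k1); k3 = f(t_n + h/2, u_n + (h/2)·k2); k4 = f(t_n + h, u_n + h·k3); u_{n+1} = u_n + (h/6)·(k1 + 2k2 + 2k3 + k4).
t=-0.100000, u=-2.120000:
  k1 = f(-0.100000, -2.120000) = -2.501600
  k2 = f(0.000000, -2.370160) = -2.796789
  k3 = f(0.000000, -2.399679) = -2.831621
  k4 = f(0.100000, -2.686324) = -3.169863
  u ← -2.120000 + (0.2/6)·(k1 + 2k2 + 2k3 + k4) = -2.684276
t=0.100000, u=-2.684276:
  k1 = f(0.100000, -2.684276) = -3.167446
  k2 = f(0.200000, -3.001021) = -3.541204
  k3 = f(0.200000, -3.038397) = -3.585308
  k4 = f(0.300000, -3.401338) = -4.013578
  u ← -2.684276 + (0.2/6)·(k1 + 2k2 + 2k3 + k4) = -3.398744
u(0.3) ≈ -3.3987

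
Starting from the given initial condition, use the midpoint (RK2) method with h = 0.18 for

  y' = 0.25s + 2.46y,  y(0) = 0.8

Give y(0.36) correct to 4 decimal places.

1.9195

Midpoint: k1 = f(s_n, y_n); k2 = f(s_n + h/2, y_n + (h/2)·k1); y_{n+1} = y_n + h·k2.
s=0.000000, y=0.800000:
  k1 = f(0.000000, 0.800000) = 1.968000
  k2 = f(0.090000, 0.977120) = 2.426215
  y ← 0.800000 + 0.18·2.426215 = 1.236719
s=0.180000, y=1.236719:
  k1 = f(0.180000, 1.236719) = 3.087328
  k2 = f(0.270000, 1.514578) = 3.793363
  y ← 1.236719 + 0.18·3.793363 = 1.919524
y(0.36) ≈ 1.9195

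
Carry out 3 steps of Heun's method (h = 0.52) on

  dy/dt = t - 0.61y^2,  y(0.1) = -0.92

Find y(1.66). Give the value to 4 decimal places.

Heun: k1 = f(t_n, y_n); k2 = f(t_n + h, y_n + h·k1); y_{n+1} = y_n + (h/2)·(k1 + k2).
t=0.100000, y=-0.920000:
  k1 = f(0.100000, -0.920000) = -0.416304
  k2 = f(0.620000, -1.136478) = -0.167865
  y ← -0.920000 + (0.52/2)·(-0.416304 + (-0.167865)) = -1.071884
t=0.620000, y=-1.071884:
  k1 = f(0.620000, -1.071884) = -0.080851
  k2 = f(1.140000, -1.113926) = 0.383093
  y ← -1.071884 + (0.52/2)·(-0.080851 + 0.383093) = -0.993301
t=1.140000, y=-0.993301:
  k1 = f(1.140000, -0.993301) = 0.538145
  k2 = f(1.660000, -0.713466) = 1.349490
  y ← -0.993301 + (0.52/2)·(0.538145 + 1.349490) = -0.502516
y(1.66) ≈ -0.5025

-0.5025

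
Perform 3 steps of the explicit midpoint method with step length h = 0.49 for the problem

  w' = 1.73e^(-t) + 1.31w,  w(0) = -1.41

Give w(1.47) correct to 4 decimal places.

Midpoint: k1 = f(t_n, w_n); k2 = f(t_n + h/2, w_n + (h/2)·k1); w_{n+1} = w_n + h·k2.
t=0.000000, w=-1.410000:
  k1 = f(0.000000, -1.410000) = -0.117100
  k2 = f(0.245000, -1.438689) = -0.530604
  w ← -1.410000 + 0.49·(-0.530604) = -1.669996
t=0.490000, w=-1.669996:
  k1 = f(0.490000, -1.669996) = -1.127851
  k2 = f(0.735000, -1.946320) = -1.720134
  w ← -1.669996 + 0.49·(-1.720134) = -2.512862
t=0.980000, w=-2.512862:
  k1 = f(0.980000, -2.512862) = -2.642561
  k2 = f(1.225000, -3.160289) = -3.631778
  w ← -2.512862 + 0.49·(-3.631778) = -4.292433
w(1.47) ≈ -4.2924

-4.2924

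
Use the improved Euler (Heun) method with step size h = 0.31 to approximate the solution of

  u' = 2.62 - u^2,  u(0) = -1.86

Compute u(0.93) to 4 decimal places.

-13.3391

Heun: k1 = f(x_n, u_n); k2 = f(x_n + h, u_n + h·k1); u_{n+1} = u_n + (h/2)·(k1 + k2).
x=0.000000, u=-1.860000:
  k1 = f(0.000000, -1.860000) = -0.839600
  k2 = f(0.310000, -2.120276) = -1.875570
  u ← -1.860000 + (0.31/2)·(-0.839600 + (-1.875570)) = -2.280851
x=0.310000, u=-2.280851:
  k1 = f(0.310000, -2.280851) = -2.582283
  k2 = f(0.620000, -3.081359) = -6.874774
  u ← -2.280851 + (0.31/2)·(-2.582283 + (-6.874774)) = -3.746695
x=0.620000, u=-3.746695:
  k1 = f(0.620000, -3.746695) = -11.417726
  k2 = f(0.930000, -7.286190) = -50.468568
  u ← -3.746695 + (0.31/2)·(-11.417726 + (-50.468568)) = -13.339071
u(0.93) ≈ -13.3391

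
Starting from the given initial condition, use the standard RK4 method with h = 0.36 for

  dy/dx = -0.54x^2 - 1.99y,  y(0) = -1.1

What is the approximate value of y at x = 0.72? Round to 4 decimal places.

RK4: k1 = f(x_n, y_n); k2 = f(x_n + h/2, y_n + (h/2)·k1); k3 = f(x_n + h/2, y_n + (h/2)·k2); k4 = f(x_n + h, y_n + h·k3); y_{n+1} = y_n + (h/6)·(k1 + 2k2 + 2k3 + k4).
x=0.000000, y=-1.100000:
  k1 = f(0.000000, -1.100000) = 2.189000
  k2 = f(0.180000, -0.705980) = 1.387404
  k3 = f(0.180000, -0.850267) = 1.674536
  k4 = f(0.360000, -0.497167) = 0.919379
  y ← -1.100000 + (0.36/6)·(k1 + 2k2 + 2k3 + k4) = -0.546064
x=0.360000, y=-0.546064:
  k1 = f(0.360000, -0.546064) = 1.016684
  k2 = f(0.540000, -0.363061) = 0.565028
  k3 = f(0.540000, -0.444359) = 0.726811
  k4 = f(0.720000, -0.284412) = 0.286045
  y ← -0.546064 + (0.36/6)·(k1 + 2k2 + 2k3 + k4) = -0.312880
y(0.72) ≈ -0.3129

-0.3129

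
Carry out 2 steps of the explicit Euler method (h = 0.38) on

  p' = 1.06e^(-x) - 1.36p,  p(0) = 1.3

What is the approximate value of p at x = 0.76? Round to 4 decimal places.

Euler: p_{n+1} = p_n + h·f(x_n, p_n).
x=0.000000, p=1.300000: f=-0.708000 → p ← 1.300000 + 0.38·(-0.708000) = 1.030960
x=0.380000, p=1.030960: f=-0.677213 → p ← 1.030960 + 0.38·(-0.677213) = 0.773619
p(0.76) ≈ 0.7736

0.7736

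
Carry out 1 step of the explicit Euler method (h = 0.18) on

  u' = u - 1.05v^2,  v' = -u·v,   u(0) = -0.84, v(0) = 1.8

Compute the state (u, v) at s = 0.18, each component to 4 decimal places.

-1.6036, 2.0722

Euler on (u,v): u_{n+1} = u_n + h·u', v_{n+1} = v_n + h·v'.
0.000000: (-0.840000, 1.800000); f=(-4.242000, 1.512000) → (-1.603560, 2.072160)
(u(0.18), v(0.18)) ≈ (-1.6036, 2.0722)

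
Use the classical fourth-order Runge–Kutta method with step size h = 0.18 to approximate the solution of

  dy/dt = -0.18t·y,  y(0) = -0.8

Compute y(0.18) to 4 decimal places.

RK4: k1 = f(t_n, y_n); k2 = f(t_n + h/2, y_n + (h/2)·k1); k3 = f(t_n + h/2, y_n + (h/2)·k2); k4 = f(t_n + h, y_n + h·k3); y_{n+1} = y_n + (h/6)·(k1 + 2k2 + 2k3 + k4).
t=0.000000, y=-0.800000:
  k1 = f(0.000000, -0.800000) = 0.000000
  k2 = f(0.090000, -0.800000) = 0.012960
  k3 = f(0.090000, -0.798834) = 0.012941
  k4 = f(0.180000, -0.797671) = 0.025845
  y ← -0.800000 + (0.18/6)·(k1 + 2k2 + 2k3 + k4) = -0.797671
y(0.18) ≈ -0.7977

-0.7977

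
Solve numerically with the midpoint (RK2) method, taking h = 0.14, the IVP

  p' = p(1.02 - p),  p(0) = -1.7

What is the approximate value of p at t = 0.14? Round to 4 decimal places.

-2.5623

Midpoint: k1 = f(t_n, p_n); k2 = f(t_n + h/2, p_n + (h/2)·k1); p_{n+1} = p_n + h·k2.
t=0.000000, p=-1.700000:
  k1 = f(0.000000, -1.700000) = -4.624000
  k2 = f(0.070000, -2.023680) = -6.159434
  p ← -1.700000 + 0.14·(-6.159434) = -2.562321
p(0.14) ≈ -2.5623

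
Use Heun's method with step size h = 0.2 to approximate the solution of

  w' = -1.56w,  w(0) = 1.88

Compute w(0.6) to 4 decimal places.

0.7516

Heun: k1 = f(x_n, w_n); k2 = f(x_n + h, w_n + h·k1); w_{n+1} = w_n + (h/2)·(k1 + k2).
x=0.000000, w=1.880000:
  k1 = f(0.000000, 1.880000) = -2.932800
  k2 = f(0.200000, 1.293440) = -2.017766
  w ← 1.880000 + (0.2/2)·(-2.932800 + (-2.017766)) = 1.384943
x=0.200000, w=1.384943:
  k1 = f(0.200000, 1.384943) = -2.160512
  k2 = f(0.400000, 0.952841) = -1.486432
  w ← 1.384943 + (0.2/2)·(-2.160512 + (-1.486432)) = 1.020249
x=0.400000, w=1.020249:
  k1 = f(0.400000, 1.020249) = -1.591588
  k2 = f(0.600000, 0.701931) = -1.095013
  w ← 1.020249 + (0.2/2)·(-1.591588 + (-1.095013)) = 0.751589
w(0.6) ≈ 0.7516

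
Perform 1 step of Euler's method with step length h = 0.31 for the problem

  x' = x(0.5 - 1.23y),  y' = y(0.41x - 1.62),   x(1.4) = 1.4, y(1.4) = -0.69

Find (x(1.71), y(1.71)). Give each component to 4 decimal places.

Euler on (x,y): x_{n+1} = x_n + h·x', y_{n+1} = y_n + h·y'.
1.400000: (1.400000, -0.690000); f=(1.888180, 0.721740) → (1.985336, -0.466261)
(x(1.71), y(1.71)) ≈ (1.9853, -0.4663)

1.9853, -0.4663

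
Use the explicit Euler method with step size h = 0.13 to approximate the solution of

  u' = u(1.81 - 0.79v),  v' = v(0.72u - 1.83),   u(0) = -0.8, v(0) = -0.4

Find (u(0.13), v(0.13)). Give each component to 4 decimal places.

-1.0211, -0.2749

Euler on (u,v): u_{n+1} = u_n + h·u', v_{n+1} = v_n + h·v'.
0.000000: (-0.800000, -0.400000); f=(-1.700800, 0.962400) → (-1.021104, -0.274888)
(u(0.13), v(0.13)) ≈ (-1.0211, -0.2749)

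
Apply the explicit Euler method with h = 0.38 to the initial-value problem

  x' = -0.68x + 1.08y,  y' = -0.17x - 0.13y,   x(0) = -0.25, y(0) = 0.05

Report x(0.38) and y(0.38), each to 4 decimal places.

-0.1649, 0.0637

Euler on (x,y): x_{n+1} = x_n + h·x', y_{n+1} = y_n + h·y'.
0.000000: (-0.250000, 0.050000); f=(0.224000, 0.036000) → (-0.164880, 0.063680)
(x(0.38), y(0.38)) ≈ (-0.1649, 0.0637)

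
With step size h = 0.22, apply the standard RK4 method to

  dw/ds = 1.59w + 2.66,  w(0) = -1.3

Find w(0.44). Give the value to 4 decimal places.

-0.9223

RK4: k1 = f(s_n, w_n); k2 = f(s_n + h/2, w_n + (h/2)·k1); k3 = f(s_n + h/2, w_n + (h/2)·k2); k4 = f(s_n + h, w_n + h·k3); w_{n+1} = w_n + (h/6)·(k1 + 2k2 + 2k3 + k4).
s=0.000000, w=-1.300000:
  k1 = f(0.000000, -1.300000) = 0.593000
  k2 = f(0.110000, -1.234770) = 0.696716
  k3 = f(0.110000, -1.223361) = 0.714856
  k4 = f(0.220000, -1.142732) = 0.843056
  w ← -1.300000 + (0.22/6)·(k1 + 2k2 + 2k3 + k4) = -1.143829
s=0.220000, w=-1.143829:
  k1 = f(0.220000, -1.143829) = 0.841311
  k2 = f(0.330000, -1.051285) = 0.988457
  k3 = f(0.330000, -1.035099) = 1.014192
  k4 = f(0.440000, -0.920707) = 1.196076
  w ← -1.143829 + (0.22/6)·(k1 + 2k2 + 2k3 + k4) = -0.922264
w(0.44) ≈ -0.9223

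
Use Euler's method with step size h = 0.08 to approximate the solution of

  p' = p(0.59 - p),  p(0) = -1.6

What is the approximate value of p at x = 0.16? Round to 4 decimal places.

Euler: p_{n+1} = p_n + h·f(x_n, p_n).
x=0.000000, p=-1.600000: f=-3.504000 → p ← -1.600000 + 0.08·(-3.504000) = -1.880320
x=0.080000, p=-1.880320: f=-4.644992 → p ← -1.880320 + 0.08·(-4.644992) = -2.251919
p(0.16) ≈ -2.2519

-2.2519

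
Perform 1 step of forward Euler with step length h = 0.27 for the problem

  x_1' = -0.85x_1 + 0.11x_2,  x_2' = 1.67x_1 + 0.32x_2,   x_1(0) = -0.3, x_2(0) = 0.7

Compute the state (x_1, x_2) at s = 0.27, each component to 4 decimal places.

-0.2104, 0.6252

Euler on (x_1,x_2): x_1_{n+1} = x_1_n + h·x_1', x_2_{n+1} = x_2_n + h·x_2'.
0.000000: (-0.300000, 0.700000); f=(0.332000, -0.277000) → (-0.210360, 0.625210)
(x_1(0.27), x_2(0.27)) ≈ (-0.2104, 0.6252)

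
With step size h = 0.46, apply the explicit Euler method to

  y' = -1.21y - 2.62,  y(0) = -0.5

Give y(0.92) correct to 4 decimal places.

Euler: y_{n+1} = y_n + h·f(t_n, y_n).
t=0.000000, y=-0.500000: f=-2.015000 → y ← -0.500000 + 0.46·(-2.015000) = -1.426900
t=0.460000, y=-1.426900: f=-0.893451 → y ← -1.426900 + 0.46·(-0.893451) = -1.837887
y(0.92) ≈ -1.8379

-1.8379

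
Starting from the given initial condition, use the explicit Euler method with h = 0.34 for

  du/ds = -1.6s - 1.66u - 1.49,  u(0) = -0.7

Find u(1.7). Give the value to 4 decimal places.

-1.9615

Euler: u_{n+1} = u_n + h·f(s_n, u_n).
s=0.000000, u=-0.700000: f=-0.328000 → u ← -0.700000 + 0.34·(-0.328000) = -0.811520
s=0.340000, u=-0.811520: f=-0.686877 → u ← -0.811520 + 0.34·(-0.686877) = -1.045058
s=0.680000, u=-1.045058: f=-0.843204 → u ← -1.045058 + 0.34·(-0.843204) = -1.331747
s=1.020000, u=-1.331747: f=-0.911299 → u ← -1.331747 + 0.34·(-0.911299) = -1.641589
s=1.360000, u=-1.641589: f=-0.940962 → u ← -1.641589 + 0.34·(-0.940962) = -1.961516
u(1.7) ≈ -1.9615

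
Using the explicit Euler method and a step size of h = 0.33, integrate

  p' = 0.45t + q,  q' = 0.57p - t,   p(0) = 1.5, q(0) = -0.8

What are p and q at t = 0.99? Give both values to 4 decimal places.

Euler on (p,q): p_{n+1} = p_n + h·p', q_{n+1} = q_n + h·q'.
0.000000: (1.500000, -0.800000); f=(-0.800000, 0.855000) → (1.236000, -0.517850)
0.330000: (1.236000, -0.517850); f=(-0.369350, 0.374520) → (1.114114, -0.394258)
0.660000: (1.114114, -0.394258); f=(-0.097258, -0.024955) → (1.082019, -0.402493)
(p(0.99), q(0.99)) ≈ (1.0820, -0.4025)

1.0820, -0.4025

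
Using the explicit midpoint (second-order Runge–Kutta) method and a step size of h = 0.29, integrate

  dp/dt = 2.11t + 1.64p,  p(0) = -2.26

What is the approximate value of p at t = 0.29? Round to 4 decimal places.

Midpoint: k1 = f(t_n, p_n); k2 = f(t_n + h/2, p_n + (h/2)·k1); p_{n+1} = p_n + h·k2.
t=0.000000, p=-2.260000:
  k1 = f(0.000000, -2.260000) = -3.706400
  k2 = f(0.145000, -2.797428) = -4.281832
  p ← -2.260000 + 0.29·(-4.281832) = -3.501731
p(0.29) ≈ -3.5017

-3.5017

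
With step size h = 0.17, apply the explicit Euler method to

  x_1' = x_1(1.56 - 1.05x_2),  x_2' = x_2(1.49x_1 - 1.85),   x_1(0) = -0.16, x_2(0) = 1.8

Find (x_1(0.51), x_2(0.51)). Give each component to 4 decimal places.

Euler on (x_1,x_2): x_1_{n+1} = x_1_n + h·x_1', x_2_{n+1} = x_2_n + h·x_2'.
0.000000: (-0.160000, 1.800000); f=(0.052800, -3.759120) → (-0.151024, 1.160950)
0.170000: (-0.151024, 1.160950); f=(-0.051500, -2.409000) → (-0.159779, 0.751420)
0.340000: (-0.159779, 0.751420); f=(-0.123191, -1.569017) → (-0.180721, 0.484687)
(x_1(0.51), x_2(0.51)) ≈ (-0.1807, 0.4847)

-0.1807, 0.4847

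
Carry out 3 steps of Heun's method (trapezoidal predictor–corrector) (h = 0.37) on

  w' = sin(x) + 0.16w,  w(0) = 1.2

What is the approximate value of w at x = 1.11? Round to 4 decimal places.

2.0137

Heun: k1 = f(x_n, w_n); k2 = f(x_n + h, w_n + h·k1); w_{n+1} = w_n + (h/2)·(k1 + k2).
x=0.000000, w=1.200000:
  k1 = f(0.000000, 1.200000) = 0.192000
  k2 = f(0.370000, 1.271040) = 0.564982
  w ← 1.200000 + (0.37/2)·(0.192000 + 0.564982) = 1.340042
x=0.370000, w=1.340042:
  k1 = f(0.370000, 1.340042) = 0.576022
  k2 = f(0.740000, 1.553170) = 0.922795
  w ← 1.340042 + (0.37/2)·(0.576022 + 0.922795) = 1.617323
x=0.740000, w=1.617323:
  k1 = f(0.740000, 1.617323) = 0.933060
  k2 = f(1.110000, 1.962555) = 1.209707
  w ← 1.617323 + (0.37/2)·(0.933060 + 1.209707) = 2.013735
w(1.11) ≈ 2.0137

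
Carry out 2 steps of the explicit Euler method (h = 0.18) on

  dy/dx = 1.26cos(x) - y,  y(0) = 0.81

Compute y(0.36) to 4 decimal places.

Euler: y_{n+1} = y_n + h·f(x_n, y_n).
x=0.000000, y=0.810000: f=0.450000 → y ← 0.810000 + 0.18·0.450000 = 0.891000
x=0.180000, y=0.891000: f=0.348643 → y ← 0.891000 + 0.18·0.348643 = 0.953756
y(0.36) ≈ 0.9538

0.9538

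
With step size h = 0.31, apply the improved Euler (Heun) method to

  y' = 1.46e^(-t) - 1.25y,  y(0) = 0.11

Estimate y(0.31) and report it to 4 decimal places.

0.3802

Heun: k1 = f(t_n, y_n); k2 = f(t_n + h, y_n + h·k1); y_{n+1} = y_n + (h/2)·(k1 + k2).
t=0.000000, y=0.110000:
  k1 = f(0.000000, 0.110000) = 1.322500
  k2 = f(0.310000, 0.519975) = 0.420864
  y ← 0.110000 + (0.31/2)·(1.322500 + 0.420864) = 0.380221
y(0.31) ≈ 0.3802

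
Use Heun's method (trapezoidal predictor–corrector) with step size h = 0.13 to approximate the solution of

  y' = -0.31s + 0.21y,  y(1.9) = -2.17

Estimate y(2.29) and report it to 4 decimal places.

Heun: k1 = f(s_n, y_n); k2 = f(s_n + h, y_n + h·k1); y_{n+1} = y_n + (h/2)·(k1 + k2).
s=1.900000, y=-2.170000:
  k1 = f(1.900000, -2.170000) = -1.044700
  k2 = f(2.030000, -2.305811) = -1.113520
  y ← -2.170000 + (0.13/2)·(-1.044700 + (-1.113520)) = -2.310284
s=2.030000, y=-2.310284:
  k1 = f(2.030000, -2.310284) = -1.114460
  k2 = f(2.160000, -2.455164) = -1.185184
  y ← -2.310284 + (0.13/2)·(-1.114460 + (-1.185184)) = -2.459761
s=2.160000, y=-2.459761:
  k1 = f(2.160000, -2.459761) = -1.186150
  k2 = f(2.290000, -2.613961) = -1.258832
  y ← -2.459761 + (0.13/2)·(-1.186150 + (-1.258832)) = -2.618685
y(2.29) ≈ -2.6187

-2.6187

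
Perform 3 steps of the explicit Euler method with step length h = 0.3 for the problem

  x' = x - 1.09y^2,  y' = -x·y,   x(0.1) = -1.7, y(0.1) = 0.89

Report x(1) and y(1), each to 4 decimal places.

Euler on (x,y): x_{n+1} = x_n + h·x', y_{n+1} = y_n + h·y'.
0.100000: (-1.700000, 0.890000); f=(-2.563389, 1.513000) → (-2.469017, 1.343900)
0.400000: (-2.469017, 1.343900); f=(-4.437630, 3.318112) → (-3.800306, 2.339333)
0.700000: (-3.800306, 2.339333); f=(-9.765310, 8.890182) → (-6.729899, 5.006388)
(x(1), y(1)) ≈ (-6.7299, 5.0064)

-6.7299, 5.0064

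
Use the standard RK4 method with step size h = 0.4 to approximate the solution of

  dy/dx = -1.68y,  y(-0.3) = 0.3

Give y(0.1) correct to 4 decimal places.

RK4: k1 = f(x_n, y_n); k2 = f(x_n + h/2, y_n + (h/2)·k1); k3 = f(x_n + h/2, y_n + (h/2)·k2); k4 = f(x_n + h, y_n + h·k3); y_{n+1} = y_n + (h/6)·(k1 + 2k2 + 2k3 + k4).
x=-0.300000, y=0.300000:
  k1 = f(-0.300000, 0.300000) = -0.504000
  k2 = f(-0.100000, 0.199200) = -0.334656
  k3 = f(-0.100000, 0.233069) = -0.391556
  k4 = f(0.100000, 0.143378) = -0.240875
  y ← 0.300000 + (0.4/6)·(k1 + 2k2 + 2k3 + k4) = 0.153513
y(0.1) ≈ 0.1535

0.1535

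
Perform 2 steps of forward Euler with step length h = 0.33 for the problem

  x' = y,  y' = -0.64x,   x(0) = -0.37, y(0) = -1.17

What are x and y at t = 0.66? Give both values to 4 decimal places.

-1.1164, -0.9322

Euler on (x,y): x_{n+1} = x_n + h·x', y_{n+1} = y_n + h·y'.
0.000000: (-0.370000, -1.170000); f=(-1.170000, 0.236800) → (-0.756100, -1.091856)
0.330000: (-0.756100, -1.091856); f=(-1.091856, 0.483904) → (-1.116412, -0.932168)
(x(0.66), y(0.66)) ≈ (-1.1164, -0.9322)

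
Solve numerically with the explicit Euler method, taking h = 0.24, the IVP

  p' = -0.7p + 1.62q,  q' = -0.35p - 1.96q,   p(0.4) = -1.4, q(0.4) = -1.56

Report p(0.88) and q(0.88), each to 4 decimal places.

-1.7492, -0.2265

Euler on (p,q): p_{n+1} = p_n + h·p', q_{n+1} = q_n + h·q'.
0.400000: (-1.400000, -1.560000); f=(-1.547200, 3.547600) → (-1.771328, -0.708576)
0.640000: (-1.771328, -0.708576); f=(0.092036, 2.008774) → (-1.749239, -0.226470)
(p(0.88), q(0.88)) ≈ (-1.7492, -0.2265)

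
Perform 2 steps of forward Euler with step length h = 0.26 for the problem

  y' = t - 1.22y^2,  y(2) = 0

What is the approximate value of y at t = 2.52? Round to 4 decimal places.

1.0218

Euler: y_{n+1} = y_n + h·f(t_n, y_n).
t=2.000000, y=0.000000: f=2.000000 → y ← 0.000000 + 0.26·2.000000 = 0.520000
t=2.260000, y=0.520000: f=1.930112 → y ← 0.520000 + 0.26·1.930112 = 1.021829
y(2.52) ≈ 1.0218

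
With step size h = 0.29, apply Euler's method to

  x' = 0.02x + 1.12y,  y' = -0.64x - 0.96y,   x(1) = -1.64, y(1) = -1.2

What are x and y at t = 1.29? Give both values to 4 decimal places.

Euler on (x,y): x_{n+1} = x_n + h·x', y_{n+1} = y_n + h·y'.
1.000000: (-1.640000, -1.200000); f=(-1.376800, 2.201600) → (-2.039272, -0.561536)
(x(1.29), y(1.29)) ≈ (-2.0393, -0.5615)

-2.0393, -0.5615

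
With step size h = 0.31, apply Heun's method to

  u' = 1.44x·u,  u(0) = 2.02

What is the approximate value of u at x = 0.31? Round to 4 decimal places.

2.1598

Heun: k1 = f(x_n, u_n); k2 = f(x_n + h, u_n + h·k1); u_{n+1} = u_n + (h/2)·(k1 + k2).
x=0.000000, u=2.020000:
  k1 = f(0.000000, 2.020000) = 0.000000
  k2 = f(0.310000, 2.020000) = 0.901728
  u ← 2.020000 + (0.31/2)·(0.000000 + 0.901728) = 2.159768
u(0.31) ≈ 2.1598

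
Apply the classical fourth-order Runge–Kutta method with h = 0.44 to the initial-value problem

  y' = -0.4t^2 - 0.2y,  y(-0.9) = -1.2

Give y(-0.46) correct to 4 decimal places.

RK4: k1 = f(t_n, y_n); k2 = f(t_n + h/2, y_n + (h/2)·k1); k3 = f(t_n + h/2, y_n + (h/2)·k2); k4 = f(t_n + h, y_n + h·k3); y_{n+1} = y_n + (h/6)·(k1 + 2k2 + 2k3 + k4).
t=-0.900000, y=-1.200000:
  k1 = f(-0.900000, -1.200000) = -0.084000
  k2 = f(-0.680000, -1.218480) = 0.058736
  k3 = f(-0.680000, -1.187078) = 0.052456
  k4 = f(-0.460000, -1.176920) = 0.150744
  y ← -1.200000 + (0.44/6)·(k1 + 2k2 + 2k3 + k4) = -1.178797
y(-0.46) ≈ -1.1788

-1.1788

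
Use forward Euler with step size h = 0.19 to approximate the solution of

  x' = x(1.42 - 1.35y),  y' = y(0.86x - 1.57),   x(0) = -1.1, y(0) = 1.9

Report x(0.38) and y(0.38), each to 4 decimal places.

Euler on (x,y): x_{n+1} = x_n + h·x', y_{n+1} = y_n + h·y'.
0.000000: (-1.100000, 1.900000); f=(1.259500, -4.780400) → (-0.860695, 0.991724)
0.190000: (-0.860695, 0.991724); f=(-0.069865, -2.291079) → (-0.873969, 0.556419)
(x(0.38), y(0.38)) ≈ (-0.8740, 0.5564)

-0.8740, 0.5564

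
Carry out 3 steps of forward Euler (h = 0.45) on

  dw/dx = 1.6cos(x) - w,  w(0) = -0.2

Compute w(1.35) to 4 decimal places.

Euler: w_{n+1} = w_n + h·f(x_n, w_n).
x=0.000000, w=-0.200000: f=1.800000 → w ← -0.200000 + 0.45·1.800000 = 0.610000
x=0.450000, w=0.610000: f=0.830715 → w ← 0.610000 + 0.45·0.830715 = 0.983822
x=0.900000, w=0.983822: f=0.010754 → w ← 0.983822 + 0.45·0.010754 = 0.988661
w(1.35) ≈ 0.9887

0.9887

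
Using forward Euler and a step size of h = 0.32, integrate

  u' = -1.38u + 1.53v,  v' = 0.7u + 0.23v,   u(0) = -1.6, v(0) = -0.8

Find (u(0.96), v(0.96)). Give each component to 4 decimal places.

-1.5143, -2.0064

Euler on (u,v): u_{n+1} = u_n + h·u', v_{n+1} = v_n + h·v'.
0.000000: (-1.600000, -0.800000); f=(0.984000, -1.304000) → (-1.285120, -1.217280)
0.320000: (-1.285120, -1.217280); f=(-0.088973, -1.179558) → (-1.313591, -1.594739)
0.640000: (-1.313591, -1.594739); f=(-0.627194, -1.286304) → (-1.514293, -2.006356)
(u(0.96), v(0.96)) ≈ (-1.5143, -2.0064)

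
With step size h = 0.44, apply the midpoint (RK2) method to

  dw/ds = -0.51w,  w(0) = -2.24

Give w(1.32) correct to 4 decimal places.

Midpoint: k1 = f(s_n, w_n); k2 = f(s_n + h/2, w_n + (h/2)·k1); w_{n+1} = w_n + h·k2.
s=0.000000, w=-2.240000:
  k1 = f(0.000000, -2.240000) = 1.142400
  k2 = f(0.220000, -1.988672) = 1.014223
  w ← -2.240000 + 0.44·1.014223 = -1.793742
s=0.440000, w=-1.793742:
  k1 = f(0.440000, -1.793742) = 0.914808
  k2 = f(0.660000, -1.592484) = 0.812167
  w ← -1.793742 + 0.44·0.812167 = -1.436389
s=0.880000, w=-1.436389:
  k1 = f(0.880000, -1.436389) = 0.732558
  k2 = f(1.100000, -1.275226) = 0.650365
  w ← -1.436389 + 0.44·0.650365 = -1.150228
w(1.32) ≈ -1.1502

-1.1502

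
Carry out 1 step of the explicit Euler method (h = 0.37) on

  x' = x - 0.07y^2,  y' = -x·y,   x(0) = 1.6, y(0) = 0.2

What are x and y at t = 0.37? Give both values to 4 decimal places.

2.1910, 0.0816

Euler on (x,y): x_{n+1} = x_n + h·x', y_{n+1} = y_n + h·y'.
0.000000: (1.600000, 0.200000); f=(1.597200, -0.320000) → (2.190964, 0.081600)
(x(0.37), y(0.37)) ≈ (2.1910, 0.0816)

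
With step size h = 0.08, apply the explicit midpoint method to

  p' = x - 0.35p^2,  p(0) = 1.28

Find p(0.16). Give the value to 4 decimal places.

Midpoint: k1 = f(x_n, p_n); k2 = f(x_n + h/2, p_n + (h/2)·k1); p_{n+1} = p_n + h·k2.
x=0.000000, p=1.280000:
  k1 = f(0.000000, 1.280000) = -0.573440
  k2 = f(0.040000, 1.257062) = -0.513072
  p ← 1.280000 + 0.08·(-0.513072) = 1.238954
x=0.080000, p=1.238954:
  k1 = f(0.080000, 1.238954) = -0.457253
  k2 = f(0.120000, 1.220664) = -0.401507
  p ← 1.238954 + 0.08·(-0.401507) = 1.206834
p(0.16) ≈ 1.2068

1.2068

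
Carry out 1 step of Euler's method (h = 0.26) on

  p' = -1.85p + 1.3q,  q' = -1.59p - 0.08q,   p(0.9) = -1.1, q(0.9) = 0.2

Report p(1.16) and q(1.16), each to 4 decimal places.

Euler on (p,q): p_{n+1} = p_n + h·p', q_{n+1} = q_n + h·q'.
0.900000: (-1.100000, 0.200000); f=(2.295000, 1.733000) → (-0.503300, 0.650580)
(p(1.16), q(1.16)) ≈ (-0.5033, 0.6506)

-0.5033, 0.6506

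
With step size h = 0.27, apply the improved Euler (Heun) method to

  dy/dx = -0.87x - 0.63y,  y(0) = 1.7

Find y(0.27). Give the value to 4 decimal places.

1.4037

Heun: k1 = f(x_n, y_n); k2 = f(x_n + h, y_n + h·k1); y_{n+1} = y_n + (h/2)·(k1 + k2).
x=0.000000, y=1.700000:
  k1 = f(0.000000, 1.700000) = -1.071000
  k2 = f(0.270000, 1.410830) = -1.123723
  y ← 1.700000 + (0.27/2)·(-1.071000 + (-1.123723)) = 1.403712
y(0.27) ≈ 1.4037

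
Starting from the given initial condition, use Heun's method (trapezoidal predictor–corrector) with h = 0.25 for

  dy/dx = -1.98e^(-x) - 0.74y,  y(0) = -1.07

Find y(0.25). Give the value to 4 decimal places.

Heun: k1 = f(x_n, y_n); k2 = f(x_n + h, y_n + h·k1); y_{n+1} = y_n + (h/2)·(k1 + k2).
x=0.000000, y=-1.070000:
  k1 = f(0.000000, -1.070000) = -1.188200
  k2 = f(0.250000, -1.367050) = -0.530409
  y ← -1.070000 + (0.25/2)·(-1.188200 + (-0.530409)) = -1.284826
y(0.25) ≈ -1.2848

-1.2848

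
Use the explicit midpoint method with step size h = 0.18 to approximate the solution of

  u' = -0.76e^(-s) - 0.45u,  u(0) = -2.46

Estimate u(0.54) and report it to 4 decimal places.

-2.2069

Midpoint: k1 = f(s_n, u_n); k2 = f(s_n + h/2, u_n + (h/2)·k1); u_{n+1} = u_n + h·k2.
s=0.000000, u=-2.460000:
  k1 = f(0.000000, -2.460000) = 0.347000
  k2 = f(0.090000, -2.428770) = 0.398359
  u ← -2.460000 + 0.18·0.398359 = -2.388295
s=0.180000, u=-2.388295:
  k1 = f(0.180000, -2.388295) = 0.439928
  k2 = f(0.270000, -2.348702) = 0.476747
  u ← -2.388295 + 0.18·0.476747 = -2.302481
s=0.360000, u=-2.302481:
  k1 = f(0.360000, -2.302481) = 0.505882
  k2 = f(0.450000, -2.256951) = 0.531031
  u ← -2.302481 + 0.18·0.531031 = -2.206895
u(0.54) ≈ -2.2069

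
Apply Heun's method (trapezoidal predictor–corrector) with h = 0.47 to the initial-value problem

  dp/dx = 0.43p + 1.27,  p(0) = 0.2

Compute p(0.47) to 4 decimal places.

Heun: k1 = f(x_n, p_n); k2 = f(x_n + h, p_n + h·k1); p_{n+1} = p_n + (h/2)·(k1 + k2).
x=0.000000, p=0.200000:
  k1 = f(0.000000, 0.200000) = 1.356000
  k2 = f(0.470000, 0.837320) = 1.630048
  p ← 0.200000 + (0.47/2)·(1.356000 + 1.630048) = 0.901721
p(0.47) ≈ 0.9017

0.9017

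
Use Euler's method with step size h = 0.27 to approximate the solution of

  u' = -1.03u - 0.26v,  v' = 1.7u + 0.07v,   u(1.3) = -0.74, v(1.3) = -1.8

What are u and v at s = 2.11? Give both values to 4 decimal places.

Euler on (u,v): u_{n+1} = u_n + h·u', v_{n+1} = v_n + h·v'.
1.300000: (-0.740000, -1.800000); f=(1.230200, -1.384000) → (-0.407846, -2.173680)
1.570000: (-0.407846, -2.173680); f=(0.985238, -0.845496) → (-0.141832, -2.401964)
1.840000: (-0.141832, -2.401964); f=(0.770597, -0.409251) → (0.066230, -2.512462)
(u(2.11), v(2.11)) ≈ (0.0662, -2.5125)

0.0662, -2.5125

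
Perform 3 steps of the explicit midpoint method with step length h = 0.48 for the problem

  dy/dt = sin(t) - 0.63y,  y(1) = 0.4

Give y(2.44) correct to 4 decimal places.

1.0014

Midpoint: k1 = f(t_n, y_n); k2 = f(t_n + h/2, y_n + (h/2)·k1); y_{n+1} = y_n + h·k2.
t=1.000000, y=0.400000:
  k1 = f(1.000000, 0.400000) = 0.589471
  k2 = f(1.240000, 0.541473) = 0.604656
  y ← 0.400000 + 0.48·0.604656 = 0.690235
t=1.480000, y=0.690235:
  k1 = f(1.480000, 0.690235) = 0.561033
  k2 = f(1.720000, 0.824883) = 0.469214
  y ← 0.690235 + 0.48·0.469214 = 0.915457
t=1.960000, y=0.915457:
  k1 = f(1.960000, 0.915457) = 0.348473
  k2 = f(2.200000, 0.999091) = 0.179069
  y ← 0.915457 + 0.48·0.179069 = 1.001411
y(2.44) ≈ 1.0014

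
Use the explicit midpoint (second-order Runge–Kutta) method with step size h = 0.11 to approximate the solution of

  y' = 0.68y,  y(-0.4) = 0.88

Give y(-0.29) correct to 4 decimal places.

0.9483

Midpoint: k1 = f(t_n, y_n); k2 = f(t_n + h/2, y_n + (h/2)·k1); y_{n+1} = y_n + h·k2.
t=-0.400000, y=0.880000:
  k1 = f(-0.400000, 0.880000) = 0.598400
  k2 = f(-0.345000, 0.912912) = 0.620780
  y ← 0.880000 + 0.11·0.620780 = 0.948286
y(-0.29) ≈ 0.9483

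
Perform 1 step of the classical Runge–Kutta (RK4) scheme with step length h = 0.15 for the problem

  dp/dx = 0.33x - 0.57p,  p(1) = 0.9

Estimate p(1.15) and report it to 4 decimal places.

0.8773

RK4: k1 = f(x_n, p_n); k2 = f(x_n + h/2, p_n + (h/2)·k1); k3 = f(x_n + h/2, p_n + (h/2)·k2); k4 = f(x_n + h, p_n + h·k3); p_{n+1} = p_n + (h/6)·(k1 + 2k2 + 2k3 + k4).
x=1.000000, p=0.900000:
  k1 = f(1.000000, 0.900000) = -0.183000
  k2 = f(1.075000, 0.886275) = -0.150427
  k3 = f(1.075000, 0.888718) = -0.151819
  k4 = f(1.150000, 0.877227) = -0.120519
  p ← 0.900000 + (0.15/6)·(k1 + 2k2 + 2k3 + k4) = 0.877300
p(1.15) ≈ 0.8773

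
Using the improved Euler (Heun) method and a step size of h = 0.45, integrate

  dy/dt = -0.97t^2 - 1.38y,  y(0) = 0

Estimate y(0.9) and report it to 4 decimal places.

Heun: k1 = f(t_n, y_n); k2 = f(t_n + h, y_n + h·k1); y_{n+1} = y_n + (h/2)·(k1 + k2).
t=0.000000, y=0.000000:
  k1 = f(0.000000, 0.000000) = 0.000000
  k2 = f(0.450000, 0.000000) = -0.196425
  y ← 0.000000 + (0.45/2)·(0.000000 + (-0.196425)) = -0.044196
t=0.450000, y=-0.044196:
  k1 = f(0.450000, -0.044196) = -0.135435
  k2 = f(0.900000, -0.105141) = -0.640605
  y ← -0.044196 + (0.45/2)·(-0.135435 + (-0.640605)) = -0.218805
y(0.9) ≈ -0.2188

-0.2188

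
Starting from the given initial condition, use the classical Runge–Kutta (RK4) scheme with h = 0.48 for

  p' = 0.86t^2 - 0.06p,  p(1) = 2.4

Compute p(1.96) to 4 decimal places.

4.0955

RK4: k1 = f(t_n, p_n); k2 = f(t_n + h/2, p_n + (h/2)·k1); k3 = f(t_n + h/2, p_n + (h/2)·k2); k4 = f(t_n + h, p_n + h·k3); p_{n+1} = p_n + (h/6)·(k1 + 2k2 + 2k3 + k4).
t=1.000000, p=2.400000:
  k1 = f(1.000000, 2.400000) = 0.716000
  k2 = f(1.240000, 2.571840) = 1.168026
  k3 = f(1.240000, 2.680326) = 1.161516
  k4 = f(1.480000, 2.957528) = 1.706292
  p ← 2.400000 + (0.48/6)·(k1 + 2k2 + 2k3 + k4) = 2.966510
t=1.480000, p=2.966510:
  k1 = f(1.480000, 2.966510) = 1.705753
  k2 = f(1.720000, 3.375891) = 2.341671
  k3 = f(1.720000, 3.528511) = 2.332513
  k4 = f(1.960000, 4.086117) = 3.058609
  p ← 2.966510 + (0.48/6)·(k1 + 2k2 + 2k3 + k4) = 4.095529
p(1.96) ≈ 4.0955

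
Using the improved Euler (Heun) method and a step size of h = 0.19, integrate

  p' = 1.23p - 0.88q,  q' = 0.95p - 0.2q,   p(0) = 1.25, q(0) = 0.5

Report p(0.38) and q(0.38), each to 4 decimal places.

1.6936, 0.9742

Heun on (p,q): k1 = f(t_n, state_n); k2 = f(t_n + h, state_n + h·k1); state_{n+1} = state_n + (h/2)·(k1 + k2).
0.000000: (1.250000, 0.500000)
  k1 = (1.097500, 1.087500)
  predictor → (1.458525, 0.706625)
  k2 = (1.172156, 1.244274)
  → (1.465617, 0.721519)
0.190000: (1.465617, 0.721519)
  k1 = (1.167773, 1.248033)
  predictor → (1.687494, 0.958645)
  k2 = (1.232010, 1.411391)
  → (1.693597, 0.974164)
(p(0.38), q(0.38)) ≈ (1.6936, 0.9742)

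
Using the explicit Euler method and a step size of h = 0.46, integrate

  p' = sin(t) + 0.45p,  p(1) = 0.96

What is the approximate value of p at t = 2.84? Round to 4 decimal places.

4.2233

Euler: p_{n+1} = p_n + h·f(t_n, p_n).
t=1.000000, p=0.960000: f=1.273471 → p ← 0.960000 + 0.46·1.273471 = 1.545797
t=1.460000, p=1.545797: f=1.689477 → p ← 1.545797 + 0.46·1.689477 = 2.322956
t=1.920000, p=2.322956: f=1.984976 → p ← 2.322956 + 0.46·1.984976 = 3.236045
t=2.380000, p=3.236045: f=2.146295 → p ← 3.236045 + 0.46·2.146295 = 4.223341
p(2.84) ≈ 4.2233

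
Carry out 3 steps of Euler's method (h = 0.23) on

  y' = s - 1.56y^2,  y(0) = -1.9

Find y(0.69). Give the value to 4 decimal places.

Euler: y_{n+1} = y_n + h·f(s_n, y_n).
s=0.000000, y=-1.900000: f=-5.631600 → y ← -1.900000 + 0.23·(-5.631600) = -3.195268
s=0.230000, y=-3.195268: f=-15.697191 → y ← -3.195268 + 0.23·(-15.697191) = -6.805622
s=0.460000, y=-6.805622: f=-71.793722 → y ← -6.805622 + 0.23·(-71.793722) = -23.318178
y(0.69) ≈ -23.3182

-23.3182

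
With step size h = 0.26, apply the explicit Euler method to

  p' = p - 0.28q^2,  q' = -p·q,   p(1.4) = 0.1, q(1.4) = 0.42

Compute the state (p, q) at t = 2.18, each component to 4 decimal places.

0.1528, 0.3836

Euler on (p,q): p_{n+1} = p_n + h·p', q_{n+1} = q_n + h·q'.
1.400000: (0.100000, 0.420000); f=(0.050608, -0.042000) → (0.113158, 0.409080)
1.660000: (0.113158, 0.409080); f=(0.066301, -0.046291) → (0.130396, 0.397044)
1.920000: (0.130396, 0.397044); f=(0.086256, -0.051773) → (0.152823, 0.383583)
(p(2.18), q(2.18)) ≈ (0.1528, 0.3836)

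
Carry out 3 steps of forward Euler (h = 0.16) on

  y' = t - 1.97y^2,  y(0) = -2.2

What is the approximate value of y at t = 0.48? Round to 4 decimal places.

Euler: y_{n+1} = y_n + h·f(t_n, y_n).
t=0.000000, y=-2.200000: f=-9.534800 → y ← -2.200000 + 0.16·(-9.534800) = -3.725568
t=0.160000, y=-3.725568: f=-27.183318 → y ← -3.725568 + 0.16·(-27.183318) = -8.074899
t=0.320000, y=-8.074899: f=-128.131865 → y ← -8.074899 + 0.16·(-128.131865) = -28.575997
y(0.48) ≈ -28.5760

-28.5760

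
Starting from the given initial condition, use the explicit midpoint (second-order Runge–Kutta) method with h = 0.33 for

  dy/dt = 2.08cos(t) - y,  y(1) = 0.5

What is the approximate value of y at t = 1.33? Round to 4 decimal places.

0.5720

Midpoint: k1 = f(t_n, y_n); k2 = f(t_n + h/2, y_n + (h/2)·k1); y_{n+1} = y_n + h·k2.
t=1.000000, y=0.500000:
  k1 = f(1.000000, 0.500000) = 0.623829
  k2 = f(1.165000, 0.602932) = 0.218149
  y ← 0.500000 + 0.33·0.218149 = 0.571989
y(1.33) ≈ 0.5720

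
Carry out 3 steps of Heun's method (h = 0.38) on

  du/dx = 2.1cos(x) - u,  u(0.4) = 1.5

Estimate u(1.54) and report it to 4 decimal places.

1.0857

Heun: k1 = f(x_n, u_n); k2 = f(x_n + h, u_n + h·k1); u_{n+1} = u_n + (h/2)·(k1 + k2).
x=0.400000, u=1.500000:
  k1 = f(0.400000, 1.500000) = 0.434228
  k2 = f(0.780000, 1.665007) = -0.172088
  u ← 1.500000 + (0.38/2)·(0.434228 + (-0.172088)) = 1.549807
x=0.780000, u=1.549807:
  k1 = f(0.780000, 1.549807) = -0.056888
  k2 = f(1.160000, 1.528189) = -0.689576
  u ← 1.549807 + (0.38/2)·(-0.056888 + (-0.689576)) = 1.407978
x=1.160000, u=1.407978:
  k1 = f(1.160000, 1.407978) = -0.569365
  k2 = f(1.540000, 1.191620) = -1.126957
  u ← 1.407978 + (0.38/2)·(-0.569365 + (-1.126957)) = 1.085677
u(1.54) ≈ 1.0857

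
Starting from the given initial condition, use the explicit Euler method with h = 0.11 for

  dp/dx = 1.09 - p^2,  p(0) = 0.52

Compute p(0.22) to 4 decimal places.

0.6891

Euler: p_{n+1} = p_n + h·f(x_n, p_n).
x=0.000000, p=0.520000: f=0.819600 → p ← 0.520000 + 0.11·0.819600 = 0.610156
x=0.110000, p=0.610156: f=0.717710 → p ← 0.610156 + 0.11·0.717710 = 0.689104
p(0.22) ≈ 0.6891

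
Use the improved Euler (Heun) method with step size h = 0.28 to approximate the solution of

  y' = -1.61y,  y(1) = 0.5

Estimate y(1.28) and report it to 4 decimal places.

0.3254

Heun: k1 = f(t_n, y_n); k2 = f(t_n + h, y_n + h·k1); y_{n+1} = y_n + (h/2)·(k1 + k2).
t=1.000000, y=0.500000:
  k1 = f(1.000000, 0.500000) = -0.805000
  k2 = f(1.280000, 0.274600) = -0.442106
  y ← 0.500000 + (0.28/2)·(-0.805000 + (-0.442106)) = 0.325405
y(1.28) ≈ 0.3254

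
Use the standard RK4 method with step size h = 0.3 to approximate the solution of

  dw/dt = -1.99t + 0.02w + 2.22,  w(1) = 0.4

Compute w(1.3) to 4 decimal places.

RK4: k1 = f(t_n, w_n); k2 = f(t_n + h/2, w_n + (h/2)·k1); k3 = f(t_n + h/2, w_n + (h/2)·k2); k4 = f(t_n + h, w_n + h·k3); w_{n+1} = w_n + (h/6)·(k1 + 2k2 + 2k3 + k4).
t=1.000000, w=0.400000:
  k1 = f(1.000000, 0.400000) = 0.238000
  k2 = f(1.150000, 0.435700) = -0.059786
  k3 = f(1.150000, 0.391032) = -0.060679
  k4 = f(1.300000, 0.381796) = -0.359364
  w ← 0.400000 + (0.3/6)·(k1 + 2k2 + 2k3 + k4) = 0.381885
w(1.3) ≈ 0.3819

0.3819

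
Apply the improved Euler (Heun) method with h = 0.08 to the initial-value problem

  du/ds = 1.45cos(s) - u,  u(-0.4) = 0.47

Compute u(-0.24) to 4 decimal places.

Heun: k1 = f(s_n, u_n); k2 = f(s_n + h, u_n + h·k1); u_{n+1} = u_n + (h/2)·(k1 + k2).
s=-0.400000, u=0.470000:
  k1 = f(-0.400000, 0.470000) = 0.865538
  k2 = f(-0.320000, 0.539243) = 0.837148
  u ← 0.470000 + (0.08/2)·(0.865538 + 0.837148) = 0.538107
s=-0.320000, u=0.538107:
  k1 = f(-0.320000, 0.538107) = 0.838284
  k2 = f(-0.240000, 0.605170) = 0.803270
  u ← 0.538107 + (0.08/2)·(0.838284 + 0.803270) = 0.603770
u(-0.24) ≈ 0.6038

0.6038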